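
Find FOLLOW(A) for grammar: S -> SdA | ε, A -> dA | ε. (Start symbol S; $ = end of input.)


$ ∈ FOLLOW(S). For each A -> αBβ: add FIRST(β)\{ε} to FOLLOW(B); if β nullable, add FOLLOW(A).
FOLLOW(A) = {$, d}


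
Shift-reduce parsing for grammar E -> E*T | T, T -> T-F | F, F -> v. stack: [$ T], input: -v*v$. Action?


shift '-' to continue T -> T-F
Action: shift


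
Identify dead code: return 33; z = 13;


statement follows a return and is unreachable
Dead: 'z = 13'


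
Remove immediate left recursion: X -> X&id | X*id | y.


Left-recursive alternatives: X&id, X*id; non-recursive: y
Introduce X': X -> yX', X' -> &idX' | *idX' | ε


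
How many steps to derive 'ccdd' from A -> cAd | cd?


Derivation: A => cAd => ccdd
Steps: 2


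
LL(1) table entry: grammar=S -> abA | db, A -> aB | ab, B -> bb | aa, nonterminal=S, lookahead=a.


For [S, a]: 'a' ∈ FIRST(abA)
Entry: S -> abA


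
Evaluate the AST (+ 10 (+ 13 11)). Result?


Evaluate inner: (+ 13 11) = 24
Evaluate root: (+ 10 24) = 34
Result: 34


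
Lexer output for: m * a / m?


Scan left to right, longest-match per lexeme
Tokens: ID(m), OP(*), ID(a), OP(/), ID(m)


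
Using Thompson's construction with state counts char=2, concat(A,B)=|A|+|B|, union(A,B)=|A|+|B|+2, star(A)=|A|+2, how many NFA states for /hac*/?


Syntax tree has 3 char leaf(s), 0 union(s), 1 star(s)
chars contribute 3×2 = 6; each union adds +2; each star adds +2
Total: 6 + 0 + 2 = 8 states


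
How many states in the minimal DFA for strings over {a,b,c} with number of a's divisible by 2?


Track (count of a) mod 2: states 0..1, accept at 0
Minimal DFA: 2 states


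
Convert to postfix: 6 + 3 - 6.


Left to right (same or higher precedence on left)
Postfix: 6 3 + 6 -


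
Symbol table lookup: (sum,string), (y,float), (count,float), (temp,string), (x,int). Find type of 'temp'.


Lookup 'temp' → type string


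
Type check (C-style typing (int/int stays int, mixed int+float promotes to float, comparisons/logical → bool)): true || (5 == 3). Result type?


Operand types: bool || bool
Rule: logical operators take bool operands and yield bool
Result type: bool


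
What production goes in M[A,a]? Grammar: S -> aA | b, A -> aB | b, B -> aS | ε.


For [A, a]: 'a' ∈ FIRST(aB)
Entry: A -> aB


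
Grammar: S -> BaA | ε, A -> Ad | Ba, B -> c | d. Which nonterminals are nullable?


A nonterminal is nullable iff some alternative derives ε (directly, or every symbol in it is nullable)
Nullable: {S}


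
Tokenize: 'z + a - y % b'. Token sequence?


Scan left to right, longest-match per lexeme
Tokens: ID(z), OP(+), ID(a), OP(-), ID(y), OP(%), ID(b)


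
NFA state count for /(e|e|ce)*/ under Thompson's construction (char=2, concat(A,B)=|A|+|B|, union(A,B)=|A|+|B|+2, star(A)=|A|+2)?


Syntax tree has 4 char leaf(s), 2 union(s), 1 star(s)
chars contribute 4×2 = 8; each union adds +2; each star adds +2
Total: 8 + 4 + 2 = 14 states


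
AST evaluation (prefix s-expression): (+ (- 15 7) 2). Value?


Evaluate inner: (- 15 7) = 8
Evaluate root: (+ 8 2) = 10
Result: 10


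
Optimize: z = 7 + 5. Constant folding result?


7 + 5 = 12 at compile time
Optimized: z = 12


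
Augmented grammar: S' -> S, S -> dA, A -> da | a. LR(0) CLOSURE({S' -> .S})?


Start: S' -> .S
For each item with dot before a nonterminal B, add B -> .γ for every B-production
Closure: [S' -> .S, S -> .dA]


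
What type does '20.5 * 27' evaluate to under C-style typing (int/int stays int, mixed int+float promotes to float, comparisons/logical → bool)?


Operand types: float * int
Rule: mixed int/float promotes to float; int/int stays int
Result type: float


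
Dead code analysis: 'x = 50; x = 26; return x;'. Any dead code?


first assignment to x is overwritten before any read
Dead: 'x = 50'


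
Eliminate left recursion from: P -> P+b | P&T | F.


Left-recursive alternatives: P+b, P&T; non-recursive: F
Introduce P': P -> FP', P' -> +bP' | &TP' | ε


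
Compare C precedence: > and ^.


'>' is relational (level 7); '^' is bitwise XOR (level 4)
Higher level binds tighter
'>' has higher precedence than '^'


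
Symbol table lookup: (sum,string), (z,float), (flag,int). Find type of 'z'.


Lookup 'z' → type float


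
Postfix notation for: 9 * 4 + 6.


Left to right (same or higher precedence on left)
Postfix: 9 4 * 6 +


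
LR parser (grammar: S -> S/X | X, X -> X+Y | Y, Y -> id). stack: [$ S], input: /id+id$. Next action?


shift '/' to continue S -> S/X
Action: shift


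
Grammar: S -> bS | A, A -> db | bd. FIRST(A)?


Per alternative of A: FIRST(db) = {d}; FIRST(bd) = {b}
FIRST(A) = {b, d}


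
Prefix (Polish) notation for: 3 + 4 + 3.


left-to-right (same/higher precedence on left): tree is (+ (+ 3 4) 3)
Prefix: + + 3 4 3


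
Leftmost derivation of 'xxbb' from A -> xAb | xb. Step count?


Derivation: A => xAb => xxbb
Steps: 2


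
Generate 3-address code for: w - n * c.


Break into single-operator statements:
t1 = n * c
t2 = w - t1


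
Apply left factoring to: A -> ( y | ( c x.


Common prefix: '('
Factored: A -> ( A', A' -> y | c x


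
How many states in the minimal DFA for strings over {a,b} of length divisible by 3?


Track length mod 3: states 0..2, accept at 0
Minimal DFA: 3 states


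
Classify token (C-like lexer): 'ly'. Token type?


Pattern: letter/underscore followed by alphanumerics, not a keyword
Type: IDENTIFIER


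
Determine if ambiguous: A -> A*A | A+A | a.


'a*a+a' has two parse trees (no precedence encoded between * and +)
Ambiguous


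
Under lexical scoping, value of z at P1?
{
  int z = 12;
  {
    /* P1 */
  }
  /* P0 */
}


P1's block does not declare z; resolves to the enclosing declaration at depth 0
z = 12


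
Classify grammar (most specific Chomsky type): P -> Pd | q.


Left-linear: every RHS is a terminal or one nonterminal followed by a terminal
Classification: Type 3 (Regular)


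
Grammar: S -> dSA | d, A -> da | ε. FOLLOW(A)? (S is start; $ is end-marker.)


$ ∈ FOLLOW(S). For each A -> αBβ: add FIRST(β)\{ε} to FOLLOW(B); if β nullable, add FOLLOW(A).
FOLLOW(A) = {$, d}


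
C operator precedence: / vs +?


'/' is multiplicative (level 10); '+' is additive (level 9)
Higher level binds tighter
'/' has higher precedence than '+'


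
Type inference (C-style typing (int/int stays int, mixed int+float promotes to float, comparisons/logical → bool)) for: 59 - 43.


Operand types: int - int
Rule: mixed int/float promotes to float; int/int stays int
Result type: int


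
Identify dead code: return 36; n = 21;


statement follows a return and is unreachable
Dead: 'n = 21'


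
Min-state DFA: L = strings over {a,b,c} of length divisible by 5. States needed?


Track length mod 5: states 0..4, accept at 0
Minimal DFA: 5 states


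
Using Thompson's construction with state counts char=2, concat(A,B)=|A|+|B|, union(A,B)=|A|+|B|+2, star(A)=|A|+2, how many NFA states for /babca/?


Syntax tree has 5 char leaf(s), 0 union(s), 0 star(s)
chars contribute 5×2 = 10; each union adds +2; each star adds +2
Total: 10 + 0 + 0 = 10 states


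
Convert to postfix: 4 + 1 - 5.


Left to right (same or higher precedence on left)
Postfix: 4 1 + 5 -


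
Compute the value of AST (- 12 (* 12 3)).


Evaluate inner: (* 12 3) = 36
Evaluate root: (- 12 36) = -24
Result: -24


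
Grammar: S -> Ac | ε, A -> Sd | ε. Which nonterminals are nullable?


A nonterminal is nullable iff some alternative derives ε (directly, or every symbol in it is nullable)
Nullable: {A, S}


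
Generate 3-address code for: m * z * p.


Break into single-operator statements:
t1 = m * z
t2 = t1 * p


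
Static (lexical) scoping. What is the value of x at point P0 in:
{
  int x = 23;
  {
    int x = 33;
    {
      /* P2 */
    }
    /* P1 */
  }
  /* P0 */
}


x declared in the same block as P0
x = 23


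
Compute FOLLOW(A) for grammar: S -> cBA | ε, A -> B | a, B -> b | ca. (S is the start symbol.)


$ ∈ FOLLOW(S). For each A -> αBβ: add FIRST(β)\{ε} to FOLLOW(B); if β nullable, add FOLLOW(A).
FOLLOW(A) = {$}


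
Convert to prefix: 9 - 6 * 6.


'*' binds tighter: tree is (- 9 (* 6 6))
Prefix: - 9 * 6 6


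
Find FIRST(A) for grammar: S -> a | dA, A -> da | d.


Per alternative of A: FIRST(da) = {d}; FIRST(d) = {d}
FIRST(A) = {d}


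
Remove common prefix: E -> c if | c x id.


Common prefix: 'c'
Factored: E -> c E', E' -> if | x id


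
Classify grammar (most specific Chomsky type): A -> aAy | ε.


Single nonterminal LHS, but a^n y^n is not regular
Classification: Type 2 (Context-Free)


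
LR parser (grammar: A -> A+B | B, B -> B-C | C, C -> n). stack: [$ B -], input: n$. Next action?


no handle; shift 'n'
Action: shift


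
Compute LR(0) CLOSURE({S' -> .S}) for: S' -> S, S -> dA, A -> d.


Start: S' -> .S
For each item with dot before a nonterminal B, add B -> .γ for every B-production
Closure: [S' -> .S, S -> .dA]


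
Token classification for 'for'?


Pattern: reserved word
Type: KEYWORD


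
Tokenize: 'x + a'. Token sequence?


Scan left to right, longest-match per lexeme
Tokens: ID(x), OP(+), ID(a)


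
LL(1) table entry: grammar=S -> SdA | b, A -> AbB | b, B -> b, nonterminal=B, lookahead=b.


For [B, b]: 'b' ∈ FIRST(b)
Entry: B -> b


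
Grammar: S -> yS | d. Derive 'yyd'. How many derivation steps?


Derivation: S => yS => yyS => yyd
Steps: 3


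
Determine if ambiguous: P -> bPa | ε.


balanced b^n…a^n: each string has a unique parse
Unambiguous


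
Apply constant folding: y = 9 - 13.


9 - 13 = -4 at compile time
Optimized: y = -4


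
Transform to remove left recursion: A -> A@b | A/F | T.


Left-recursive alternatives: A@b, A/F; non-recursive: T
Introduce A': A -> TA', A' -> @bA' | /FA' | ε


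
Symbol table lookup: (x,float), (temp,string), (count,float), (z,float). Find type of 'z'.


Lookup 'z' → type float


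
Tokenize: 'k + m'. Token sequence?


Scan left to right, longest-match per lexeme
Tokens: ID(k), OP(+), ID(m)


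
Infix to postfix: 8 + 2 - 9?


Left to right (same or higher precedence on left)
Postfix: 8 2 + 9 -


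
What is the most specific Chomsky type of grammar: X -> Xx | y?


Left-linear: every RHS is a terminal or one nonterminal followed by a terminal
Classification: Type 3 (Regular)


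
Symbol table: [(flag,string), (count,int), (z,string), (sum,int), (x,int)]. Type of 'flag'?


Lookup 'flag' → type string


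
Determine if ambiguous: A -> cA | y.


right-linear, alternatives start with distinct terminals 'c' vs 'y': unique leftmost derivation
Unambiguous


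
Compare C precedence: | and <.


'<' is relational (level 7); '|' is bitwise OR (level 3)
Higher level binds tighter
'<' has higher precedence than '|'


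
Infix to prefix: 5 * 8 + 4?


left-to-right (same/higher precedence on left): tree is (+ (* 5 8) 4)
Prefix: + * 5 8 4


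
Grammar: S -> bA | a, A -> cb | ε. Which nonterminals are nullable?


A nonterminal is nullable iff some alternative derives ε (directly, or every symbol in it is nullable)
Nullable: {A}


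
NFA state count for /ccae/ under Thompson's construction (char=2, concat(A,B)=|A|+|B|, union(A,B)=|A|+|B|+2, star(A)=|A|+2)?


Syntax tree has 4 char leaf(s), 0 union(s), 0 star(s)
chars contribute 4×2 = 8; each union adds +2; each star adds +2
Total: 8 + 0 + 0 = 8 states


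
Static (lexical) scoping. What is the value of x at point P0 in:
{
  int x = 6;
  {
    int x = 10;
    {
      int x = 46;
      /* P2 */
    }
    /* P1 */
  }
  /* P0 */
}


x declared in the same block as P0
x = 6


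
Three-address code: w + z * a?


Break into single-operator statements:
t1 = z * a
t2 = w + t1


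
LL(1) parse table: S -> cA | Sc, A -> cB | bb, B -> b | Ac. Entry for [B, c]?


For [B, c]: 'c' ∈ FIRST(Ac)
Entry: B -> Ac


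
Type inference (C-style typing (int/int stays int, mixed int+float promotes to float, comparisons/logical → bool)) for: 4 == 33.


Operand types: int == int
Rule: comparison yields bool
Result type: bool


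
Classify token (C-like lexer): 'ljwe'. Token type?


Pattern: letter/underscore followed by alphanumerics, not a keyword
Type: IDENTIFIER


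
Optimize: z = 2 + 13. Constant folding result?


2 + 13 = 15 at compile time
Optimized: z = 15


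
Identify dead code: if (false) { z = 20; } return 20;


condition is constant false, so the whole block is unreachable
Dead: 'if (false) { z = 20; }'


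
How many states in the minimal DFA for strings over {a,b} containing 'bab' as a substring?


KMP-style automaton: 3 progress states + 1 absorbing accept = 4
Minimal DFA: 4 states


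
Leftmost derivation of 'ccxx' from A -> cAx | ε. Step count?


Derivation: A => cAx => ccAxx => ccxx
Steps: 3


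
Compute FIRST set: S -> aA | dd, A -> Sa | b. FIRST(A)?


Per alternative of A: FIRST(Sa) = {a, d}; FIRST(b) = {b}
FIRST(A) = {a, b, d}


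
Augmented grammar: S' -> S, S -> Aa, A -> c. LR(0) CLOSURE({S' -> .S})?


Start: S' -> .S
For each item with dot before a nonterminal B, add B -> .γ for every B-production
Closure: [S' -> .S, S -> .Aa, A -> .c]


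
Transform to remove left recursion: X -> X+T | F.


Left-recursive alternatives: X+T; non-recursive: F
Introduce X': X -> FX', X' -> +TX' | ε


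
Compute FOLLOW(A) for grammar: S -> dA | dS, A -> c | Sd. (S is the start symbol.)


$ ∈ FOLLOW(S). For each A -> αBβ: add FIRST(β)\{ε} to FOLLOW(B); if β nullable, add FOLLOW(A).
FOLLOW(A) = {$, d}


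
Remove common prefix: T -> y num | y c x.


Common prefix: 'y'
Factored: T -> y T', T' -> num | c x


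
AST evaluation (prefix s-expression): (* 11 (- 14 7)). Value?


Evaluate inner: (- 14 7) = 7
Evaluate root: (* 11 7) = 77
Result: 77


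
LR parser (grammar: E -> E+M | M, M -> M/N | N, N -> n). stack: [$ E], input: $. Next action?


start symbol E on stack, input exhausted
Action: accept


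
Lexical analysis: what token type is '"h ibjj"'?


Pattern: double-quoted sequence
Type: STRING_LITERAL


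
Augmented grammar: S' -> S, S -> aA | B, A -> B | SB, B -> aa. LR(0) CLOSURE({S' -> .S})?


Start: S' -> .S
For each item with dot before a nonterminal B, add B -> .γ for every B-production
Closure: [S' -> .S, S -> .aA, S -> .B, B -> .aa]


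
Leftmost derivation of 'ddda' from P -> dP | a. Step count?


Derivation: P => dP => ddP => dddP => ddda
Steps: 4


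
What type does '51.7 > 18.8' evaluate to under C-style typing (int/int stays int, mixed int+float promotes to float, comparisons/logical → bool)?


Operand types: float > float
Rule: comparison yields bool
Result type: bool


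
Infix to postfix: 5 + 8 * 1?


* has higher precedence, evaluate 8*1 first
Postfix: 5 8 1 * +


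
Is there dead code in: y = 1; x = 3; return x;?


y is assigned but never read
Dead: 'y = 1'


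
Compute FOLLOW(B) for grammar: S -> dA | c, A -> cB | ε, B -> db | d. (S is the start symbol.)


$ ∈ FOLLOW(S). For each A -> αBβ: add FIRST(β)\{ε} to FOLLOW(B); if β nullable, add FOLLOW(A).
FOLLOW(B) = {$}


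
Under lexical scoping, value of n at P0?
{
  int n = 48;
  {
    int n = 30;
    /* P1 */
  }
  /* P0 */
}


n declared in the same block as P0
n = 48


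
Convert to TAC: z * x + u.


Break into single-operator statements:
t1 = z * x
t2 = t1 + u


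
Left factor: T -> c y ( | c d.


Common prefix: 'c'
Factored: T -> c T', T' -> y ( | d


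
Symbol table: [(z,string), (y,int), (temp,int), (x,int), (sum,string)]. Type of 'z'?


Lookup 'z' → type string


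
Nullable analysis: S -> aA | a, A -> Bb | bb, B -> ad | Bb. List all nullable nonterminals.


A nonterminal is nullable iff some alternative derives ε (directly, or every symbol in it is nullable)
Nullable: {}


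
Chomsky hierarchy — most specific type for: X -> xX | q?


Right-linear: every RHS is a terminal or a terminal followed by one nonterminal
Classification: Type 3 (Regular)


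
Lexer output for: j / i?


Scan left to right, longest-match per lexeme
Tokens: ID(j), OP(/), ID(i)


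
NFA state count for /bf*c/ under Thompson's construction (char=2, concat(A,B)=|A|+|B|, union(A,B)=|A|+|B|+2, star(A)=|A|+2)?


Syntax tree has 3 char leaf(s), 0 union(s), 1 star(s)
chars contribute 3×2 = 6; each union adds +2; each star adds +2
Total: 6 + 0 + 2 = 8 states


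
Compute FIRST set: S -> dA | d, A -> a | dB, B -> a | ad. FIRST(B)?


Per alternative of B: FIRST(a) = {a}; FIRST(ad) = {a}
FIRST(B) = {a}


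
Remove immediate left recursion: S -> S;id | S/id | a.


Left-recursive alternatives: S;id, S/id; non-recursive: a
Introduce S': S -> aS', S' -> ;idS' | /idS' | ε


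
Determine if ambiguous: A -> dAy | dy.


balanced d^n…y^n: each string has a unique parse
Unambiguous


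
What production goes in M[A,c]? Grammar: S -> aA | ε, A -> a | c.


For [A, c]: 'c' ∈ FIRST(c)
Entry: A -> c


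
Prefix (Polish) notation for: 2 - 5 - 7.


left-to-right (same/higher precedence on left): tree is (- (- 2 5) 7)
Prefix: - - 2 5 7


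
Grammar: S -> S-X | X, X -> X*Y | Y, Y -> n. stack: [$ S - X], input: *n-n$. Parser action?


'*' can extend X; shift to build X -> X*Y
Action: shift


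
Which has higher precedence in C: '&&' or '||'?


'&&' is logical AND (level 2); '||' is logical OR (level 1)
Higher level binds tighter
'&&' has higher precedence than '||'


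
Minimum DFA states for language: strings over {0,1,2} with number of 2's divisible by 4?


Track (count of 2) mod 4: states 0..3, accept at 0
Minimal DFA: 4 states


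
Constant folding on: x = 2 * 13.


2 * 13 = 26 at compile time
Optimized: x = 26


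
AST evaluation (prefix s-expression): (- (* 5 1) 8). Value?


Evaluate inner: (* 5 1) = 5
Evaluate root: (- 5 8) = -3
Result: -3


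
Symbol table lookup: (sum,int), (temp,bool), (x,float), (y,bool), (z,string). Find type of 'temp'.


Lookup 'temp' → type bool


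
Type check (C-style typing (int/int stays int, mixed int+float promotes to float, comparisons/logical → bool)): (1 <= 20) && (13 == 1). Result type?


Operand types: bool && bool
Rule: logical operators take bool operands and yield bool
Result type: bool


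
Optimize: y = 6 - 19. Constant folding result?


6 - 19 = -13 at compile time
Optimized: y = -13


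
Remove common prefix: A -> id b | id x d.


Common prefix: 'id'
Factored: A -> id A', A' -> b | x d


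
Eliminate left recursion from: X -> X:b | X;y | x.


Left-recursive alternatives: X:b, X;y; non-recursive: x
Introduce X': X -> xX', X' -> :bX' | ;yX' | ε


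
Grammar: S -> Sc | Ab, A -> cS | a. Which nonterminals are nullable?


A nonterminal is nullable iff some alternative derives ε (directly, or every symbol in it is nullable)
Nullable: {}


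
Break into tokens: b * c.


Scan left to right, longest-match per lexeme
Tokens: ID(b), OP(*), ID(c)


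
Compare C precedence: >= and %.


'%' is multiplicative (level 10); '>=' is relational (level 7)
Higher level binds tighter
'%' has higher precedence than '>='


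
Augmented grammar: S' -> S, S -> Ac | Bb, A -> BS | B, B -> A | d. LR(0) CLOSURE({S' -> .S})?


Start: S' -> .S
For each item with dot before a nonterminal B, add B -> .γ for every B-production
Closure: [S' -> .S, S -> .Ac, S -> .Bb, A -> .BS, A -> .B, B -> .A, B -> .d]


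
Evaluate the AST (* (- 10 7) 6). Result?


Evaluate inner: (- 10 7) = 3
Evaluate root: (* 3 6) = 18
Result: 18


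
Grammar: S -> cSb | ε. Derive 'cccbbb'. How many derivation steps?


Derivation: S => cSb => ccSbb => cccSbbb => cccbbb
Steps: 4


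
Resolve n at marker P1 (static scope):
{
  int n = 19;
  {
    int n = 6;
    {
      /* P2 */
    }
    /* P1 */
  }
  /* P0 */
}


n declared in the same block as P1
n = 6


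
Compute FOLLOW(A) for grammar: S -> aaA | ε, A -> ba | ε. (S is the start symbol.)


$ ∈ FOLLOW(S). For each A -> αBβ: add FIRST(β)\{ε} to FOLLOW(B); if β nullable, add FOLLOW(A).
FOLLOW(A) = {$}


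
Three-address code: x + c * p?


Break into single-operator statements:
t1 = c * p
t2 = x + t1


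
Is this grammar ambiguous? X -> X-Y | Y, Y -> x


precedence layered via separate nonterminal Y: deterministic
Unambiguous


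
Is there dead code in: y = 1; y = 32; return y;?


first assignment to y is overwritten before any read
Dead: 'y = 1'


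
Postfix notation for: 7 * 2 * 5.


Left to right (same or higher precedence on left)
Postfix: 7 2 * 5 *


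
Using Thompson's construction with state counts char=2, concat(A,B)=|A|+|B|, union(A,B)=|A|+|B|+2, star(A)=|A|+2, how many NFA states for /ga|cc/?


Syntax tree has 4 char leaf(s), 1 union(s), 0 star(s)
chars contribute 4×2 = 8; each union adds +2; each star adds +2
Total: 8 + 2 + 0 = 10 states


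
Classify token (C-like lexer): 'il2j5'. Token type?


Pattern: letter/underscore followed by alphanumerics, not a keyword
Type: IDENTIFIER


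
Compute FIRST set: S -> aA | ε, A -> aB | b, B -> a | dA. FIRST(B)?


Per alternative of B: FIRST(a) = {a}; FIRST(dA) = {d}
FIRST(B) = {a, d}


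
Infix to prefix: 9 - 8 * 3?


'*' binds tighter: tree is (- 9 (* 8 3))
Prefix: - 9 * 8 3


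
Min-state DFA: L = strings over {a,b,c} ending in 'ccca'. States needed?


Track the longest suffix of input matching a prefix of 'ccca': 5 classes (prefixes of length 0..4)
Minimal DFA: 5 states


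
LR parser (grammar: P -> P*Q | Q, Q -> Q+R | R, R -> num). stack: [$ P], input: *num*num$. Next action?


shift '*' to continue P -> P*Q
Action: shift


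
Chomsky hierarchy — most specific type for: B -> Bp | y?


Left-linear: every RHS is a terminal or one nonterminal followed by a terminal
Classification: Type 3 (Regular)


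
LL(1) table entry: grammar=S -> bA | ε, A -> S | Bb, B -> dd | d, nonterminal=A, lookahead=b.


For [A, b]: 'b' ∈ FIRST(S)
Entry: A -> S


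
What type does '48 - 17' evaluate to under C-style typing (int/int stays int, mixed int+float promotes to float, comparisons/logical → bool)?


Operand types: int - int
Rule: mixed int/float promotes to float; int/int stays int
Result type: int


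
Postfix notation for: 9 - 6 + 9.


Left to right (same or higher precedence on left)
Postfix: 9 6 - 9 +


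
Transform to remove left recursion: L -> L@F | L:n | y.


Left-recursive alternatives: L@F, L:n; non-recursive: y
Introduce L': L -> yL', L' -> @FL' | :nL' | ε


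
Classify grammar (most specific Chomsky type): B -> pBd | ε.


Single nonterminal LHS, but p^n d^n is not regular
Classification: Type 2 (Context-Free)


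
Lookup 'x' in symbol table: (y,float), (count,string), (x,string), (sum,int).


Lookup 'x' → type string


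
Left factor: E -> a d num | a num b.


Common prefix: 'a'
Factored: E -> a E', E' -> d num | num b


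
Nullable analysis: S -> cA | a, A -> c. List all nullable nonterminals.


A nonterminal is nullable iff some alternative derives ε (directly, or every symbol in it is nullable)
Nullable: {}


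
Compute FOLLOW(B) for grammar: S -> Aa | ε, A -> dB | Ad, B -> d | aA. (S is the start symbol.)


$ ∈ FOLLOW(S). For each A -> αBβ: add FIRST(β)\{ε} to FOLLOW(B); if β nullable, add FOLLOW(A).
FOLLOW(B) = {a, d}


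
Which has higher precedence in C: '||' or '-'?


'-' is additive (level 9); '||' is logical OR (level 1)
Higher level binds tighter
'-' has higher precedence than '||'


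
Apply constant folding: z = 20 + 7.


20 + 7 = 27 at compile time
Optimized: z = 27


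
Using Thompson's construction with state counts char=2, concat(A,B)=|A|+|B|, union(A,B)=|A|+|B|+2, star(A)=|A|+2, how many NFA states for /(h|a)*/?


Syntax tree has 2 char leaf(s), 1 union(s), 1 star(s)
chars contribute 2×2 = 4; each union adds +2; each star adds +2
Total: 4 + 2 + 2 = 8 states


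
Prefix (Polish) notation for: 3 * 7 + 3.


left-to-right (same/higher precedence on left): tree is (+ (* 3 7) 3)
Prefix: + * 3 7 3


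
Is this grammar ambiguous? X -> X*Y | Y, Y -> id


precedence layered via separate nonterminal Y: deterministic
Unambiguous


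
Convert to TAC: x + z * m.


Break into single-operator statements:
t1 = z * m
t2 = x + t1


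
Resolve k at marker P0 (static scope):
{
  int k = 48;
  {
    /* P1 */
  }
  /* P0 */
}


k declared in the same block as P0
k = 48


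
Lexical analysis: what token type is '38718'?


Pattern: digits only
Type: INTEGER_LITERAL


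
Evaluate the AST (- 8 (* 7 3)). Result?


Evaluate inner: (* 7 3) = 21
Evaluate root: (- 8 21) = -13
Result: -13


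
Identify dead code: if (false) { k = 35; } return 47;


condition is constant false, so the whole block is unreachable
Dead: 'if (false) { k = 35; }'


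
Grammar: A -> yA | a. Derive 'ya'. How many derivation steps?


Derivation: A => yA => ya
Steps: 2


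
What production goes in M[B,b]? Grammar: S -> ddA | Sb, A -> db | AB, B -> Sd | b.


For [B, b]: 'b' ∈ FIRST(b)
Entry: B -> b


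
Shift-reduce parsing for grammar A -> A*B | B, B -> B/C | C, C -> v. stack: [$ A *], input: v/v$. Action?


no handle ('A*' is not any RHS); shift 'v'
Action: shift


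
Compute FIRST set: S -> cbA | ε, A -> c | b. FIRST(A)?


Per alternative of A: FIRST(c) = {c}; FIRST(b) = {b}
FIRST(A) = {b, c}


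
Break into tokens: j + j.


Scan left to right, longest-match per lexeme
Tokens: ID(j), OP(+), ID(j)


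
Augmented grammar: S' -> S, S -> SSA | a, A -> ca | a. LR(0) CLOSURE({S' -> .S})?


Start: S' -> .S
For each item with dot before a nonterminal B, add B -> .γ for every B-production
Closure: [S' -> .S, S -> .SSA, S -> .a]


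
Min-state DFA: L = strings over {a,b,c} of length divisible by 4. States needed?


Track length mod 4: states 0..3, accept at 0
Minimal DFA: 4 states


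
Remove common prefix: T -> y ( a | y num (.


Common prefix: 'y'
Factored: T -> y T', T' -> ( a | num (


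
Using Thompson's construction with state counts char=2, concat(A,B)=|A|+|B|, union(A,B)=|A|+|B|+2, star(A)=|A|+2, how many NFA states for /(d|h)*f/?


Syntax tree has 3 char leaf(s), 1 union(s), 1 star(s)
chars contribute 3×2 = 6; each union adds +2; each star adds +2
Total: 6 + 2 + 2 = 10 states


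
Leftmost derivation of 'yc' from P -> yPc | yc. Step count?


Derivation: P => yc
Steps: 1


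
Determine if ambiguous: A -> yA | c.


right-linear, alternatives start with distinct terminals 'y' vs 'c': unique leftmost derivation
Unambiguous


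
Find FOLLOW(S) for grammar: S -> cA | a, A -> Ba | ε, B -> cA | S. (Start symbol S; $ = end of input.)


$ ∈ FOLLOW(S). For each A -> αBβ: add FIRST(β)\{ε} to FOLLOW(B); if β nullable, add FOLLOW(A).
FOLLOW(S) = {$, a}


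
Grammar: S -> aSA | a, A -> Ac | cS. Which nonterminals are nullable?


A nonterminal is nullable iff some alternative derives ε (directly, or every symbol in it is nullable)
Nullable: {}


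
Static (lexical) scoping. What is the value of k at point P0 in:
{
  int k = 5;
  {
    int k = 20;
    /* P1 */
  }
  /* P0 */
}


k declared in the same block as P0
k = 5


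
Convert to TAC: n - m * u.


Break into single-operator statements:
t1 = m * u
t2 = n - t1


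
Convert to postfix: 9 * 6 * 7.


Left to right (same or higher precedence on left)
Postfix: 9 6 * 7 *


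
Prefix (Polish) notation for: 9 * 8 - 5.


left-to-right (same/higher precedence on left): tree is (- (* 9 8) 5)
Prefix: - * 9 8 5


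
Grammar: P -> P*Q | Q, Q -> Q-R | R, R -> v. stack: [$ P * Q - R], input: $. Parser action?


handle 'Q-R' on top
Action: reduce (Q -> Q-R)


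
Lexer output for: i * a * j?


Scan left to right, longest-match per lexeme
Tokens: ID(i), OP(*), ID(a), OP(*), ID(j)


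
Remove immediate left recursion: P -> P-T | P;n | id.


Left-recursive alternatives: P-T, P;n; non-recursive: id
Introduce P': P -> idP', P' -> -TP' | ;nP' | ε


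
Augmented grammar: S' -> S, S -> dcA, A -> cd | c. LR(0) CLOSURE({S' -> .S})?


Start: S' -> .S
For each item with dot before a nonterminal B, add B -> .γ for every B-production
Closure: [S' -> .S, S -> .dcA]


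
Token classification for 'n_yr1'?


Pattern: letter/underscore followed by alphanumerics, not a keyword
Type: IDENTIFIER


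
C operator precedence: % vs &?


'%' is multiplicative (level 10); '&' is bitwise AND (level 5)
Higher level binds tighter
'%' has higher precedence than '&'


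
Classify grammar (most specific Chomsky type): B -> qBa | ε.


Single nonterminal LHS, but q^n a^n is not regular
Classification: Type 2 (Context-Free)


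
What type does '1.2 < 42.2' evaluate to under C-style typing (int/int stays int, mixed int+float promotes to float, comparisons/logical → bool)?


Operand types: float < float
Rule: comparison yields bool
Result type: bool


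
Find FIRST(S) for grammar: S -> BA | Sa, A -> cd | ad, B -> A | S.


Per alternative of S: FIRST(BA) = {a, c}; FIRST(Sa) = {a, c}
FIRST(S) = {a, c}


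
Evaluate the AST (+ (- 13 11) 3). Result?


Evaluate inner: (- 13 11) = 2
Evaluate root: (+ 2 3) = 5
Result: 5


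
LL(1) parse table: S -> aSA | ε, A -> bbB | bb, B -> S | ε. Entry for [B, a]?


For [B, a]: 'a' ∈ FIRST(S)
Entry: B -> S


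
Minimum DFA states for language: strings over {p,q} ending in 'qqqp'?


Track the longest suffix of input matching a prefix of 'qqqp': 5 classes (prefixes of length 0..4)
Minimal DFA: 5 states


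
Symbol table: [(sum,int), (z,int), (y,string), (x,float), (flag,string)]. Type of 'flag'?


Lookup 'flag' → type string


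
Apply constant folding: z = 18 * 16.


18 * 16 = 288 at compile time
Optimized: z = 288


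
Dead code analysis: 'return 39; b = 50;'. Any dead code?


statement follows a return and is unreachable
Dead: 'b = 50'


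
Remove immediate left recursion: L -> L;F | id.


Left-recursive alternatives: L;F; non-recursive: id
Introduce L': L -> idL', L' -> ;FL' | ε


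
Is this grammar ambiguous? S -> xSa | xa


balanced x^n…a^n: each string has a unique parse
Unambiguous


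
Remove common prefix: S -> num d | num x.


Common prefix: 'num'
Factored: S -> num S', S' -> d | x


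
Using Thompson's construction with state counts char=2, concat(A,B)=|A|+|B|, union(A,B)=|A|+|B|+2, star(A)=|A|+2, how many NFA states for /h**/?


Syntax tree has 1 char leaf(s), 0 union(s), 2 star(s)
chars contribute 1×2 = 2; each union adds +2; each star adds +2
Total: 2 + 0 + 4 = 6 states


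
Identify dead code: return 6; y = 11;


statement follows a return and is unreachable
Dead: 'y = 11'


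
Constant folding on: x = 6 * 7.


6 * 7 = 42 at compile time
Optimized: x = 42


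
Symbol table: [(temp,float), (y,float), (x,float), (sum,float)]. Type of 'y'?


Lookup 'y' → type float


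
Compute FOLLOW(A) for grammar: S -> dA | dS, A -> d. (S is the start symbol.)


$ ∈ FOLLOW(S). For each A -> αBβ: add FIRST(β)\{ε} to FOLLOW(B); if β nullable, add FOLLOW(A).
FOLLOW(A) = {$}


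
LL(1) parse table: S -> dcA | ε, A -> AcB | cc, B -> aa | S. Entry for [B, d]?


For [B, d]: 'd' ∈ FIRST(S)
Entry: B -> S


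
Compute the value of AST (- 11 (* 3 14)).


Evaluate inner: (* 3 14) = 42
Evaluate root: (- 11 42) = -31
Result: -31


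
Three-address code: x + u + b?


Break into single-operator statements:
t1 = x + u
t2 = t1 + b


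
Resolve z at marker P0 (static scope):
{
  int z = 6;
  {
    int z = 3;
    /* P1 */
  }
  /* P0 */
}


z declared in the same block as P0
z = 6


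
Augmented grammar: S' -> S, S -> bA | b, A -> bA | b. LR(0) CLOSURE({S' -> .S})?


Start: S' -> .S
For each item with dot before a nonterminal B, add B -> .γ for every B-production
Closure: [S' -> .S, S -> .bA, S -> .b]


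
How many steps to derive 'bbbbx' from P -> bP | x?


Derivation: P => bP => bbP => bbbP => bbbbP => bbbbx
Steps: 5


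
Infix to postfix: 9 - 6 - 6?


Left to right (same or higher precedence on left)
Postfix: 9 6 - 6 -


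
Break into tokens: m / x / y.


Scan left to right, longest-match per lexeme
Tokens: ID(m), OP(/), ID(x), OP(/), ID(y)


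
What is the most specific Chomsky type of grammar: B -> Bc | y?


Left-linear: every RHS is a terminal or one nonterminal followed by a terminal
Classification: Type 3 (Regular)


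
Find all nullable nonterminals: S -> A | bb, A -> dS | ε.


A nonterminal is nullable iff some alternative derives ε (directly, or every symbol in it is nullable)
Nullable: {A, S}


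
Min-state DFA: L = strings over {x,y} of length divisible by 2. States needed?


Track length mod 2: states 0..1, accept at 0
Minimal DFA: 2 states


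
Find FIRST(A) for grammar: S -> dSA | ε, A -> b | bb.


Per alternative of A: FIRST(b) = {b}; FIRST(bb) = {b}
FIRST(A) = {b}


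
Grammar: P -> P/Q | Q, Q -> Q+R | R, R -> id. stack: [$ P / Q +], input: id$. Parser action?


no handle; shift 'id'
Action: shift


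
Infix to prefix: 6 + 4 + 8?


left-to-right (same/higher precedence on left): tree is (+ (+ 6 4) 8)
Prefix: + + 6 4 8


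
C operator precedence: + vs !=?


'+' is additive (level 9); '!=' is equality (level 6)
Higher level binds tighter
'+' has higher precedence than '!='


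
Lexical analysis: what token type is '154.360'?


Pattern: digits with a decimal point
Type: FLOAT_LITERAL


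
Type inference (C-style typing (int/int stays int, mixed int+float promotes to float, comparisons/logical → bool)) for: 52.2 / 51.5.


Operand types: float / float
Rule: mixed int/float promotes to float; int/int stays int
Result type: float


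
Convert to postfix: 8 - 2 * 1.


* has higher precedence, evaluate 2*1 first
Postfix: 8 2 1 * -


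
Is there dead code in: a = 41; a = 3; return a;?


first assignment to a is overwritten before any read
Dead: 'a = 41'


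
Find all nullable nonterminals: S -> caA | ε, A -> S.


A nonterminal is nullable iff some alternative derives ε (directly, or every symbol in it is nullable)
Nullable: {A, S}


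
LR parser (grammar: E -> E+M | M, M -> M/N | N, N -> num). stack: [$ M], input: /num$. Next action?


shift '/' to continue M -> M/N
Action: shift


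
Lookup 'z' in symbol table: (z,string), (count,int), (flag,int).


Lookup 'z' → type string


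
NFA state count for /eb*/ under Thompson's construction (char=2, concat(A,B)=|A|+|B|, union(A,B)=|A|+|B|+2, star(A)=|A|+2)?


Syntax tree has 2 char leaf(s), 0 union(s), 1 star(s)
chars contribute 2×2 = 4; each union adds +2; each star adds +2
Total: 4 + 0 + 2 = 6 states


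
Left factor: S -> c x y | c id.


Common prefix: 'c'
Factored: S -> c S', S' -> x y | id


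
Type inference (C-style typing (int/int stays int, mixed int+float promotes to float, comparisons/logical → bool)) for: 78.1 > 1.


Operand types: float > int
Rule: comparison yields bool
Result type: bool


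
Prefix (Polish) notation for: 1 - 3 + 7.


left-to-right (same/higher precedence on left): tree is (+ (- 1 3) 7)
Prefix: + - 1 3 7


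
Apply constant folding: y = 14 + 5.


14 + 5 = 19 at compile time
Optimized: y = 19


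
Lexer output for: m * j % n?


Scan left to right, longest-match per lexeme
Tokens: ID(m), OP(*), ID(j), OP(%), ID(n)


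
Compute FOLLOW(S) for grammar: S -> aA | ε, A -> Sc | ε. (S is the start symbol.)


$ ∈ FOLLOW(S). For each A -> αBβ: add FIRST(β)\{ε} to FOLLOW(B); if β nullable, add FOLLOW(A).
FOLLOW(S) = {$, c}


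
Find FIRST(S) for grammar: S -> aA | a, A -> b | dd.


Per alternative of S: FIRST(aA) = {a}; FIRST(a) = {a}
FIRST(S) = {a}


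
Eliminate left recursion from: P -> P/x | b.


Left-recursive alternatives: P/x; non-recursive: b
Introduce P': P -> bP', P' -> /xP' | ε


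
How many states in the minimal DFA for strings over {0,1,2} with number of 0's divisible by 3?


Track (count of 0) mod 3: states 0..2, accept at 0
Minimal DFA: 3 states


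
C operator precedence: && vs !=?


'!=' is equality (level 6); '&&' is logical AND (level 2)
Higher level binds tighter
'!=' has higher precedence than '&&'


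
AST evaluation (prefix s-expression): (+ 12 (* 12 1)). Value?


Evaluate inner: (* 12 1) = 12
Evaluate root: (+ 12 12) = 24
Result: 24


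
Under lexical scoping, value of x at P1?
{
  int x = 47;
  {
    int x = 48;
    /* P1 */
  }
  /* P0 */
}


x declared in the same block as P1
x = 48


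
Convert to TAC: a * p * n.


Break into single-operator statements:
t1 = a * p
t2 = t1 * n


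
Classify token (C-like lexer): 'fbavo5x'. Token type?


Pattern: letter/underscore followed by alphanumerics, not a keyword
Type: IDENTIFIER


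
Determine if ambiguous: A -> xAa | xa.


balanced x^n…a^n: each string has a unique parse
Unambiguous


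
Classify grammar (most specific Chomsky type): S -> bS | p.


Right-linear: every RHS is a terminal or a terminal followed by one nonterminal
Classification: Type 3 (Regular)


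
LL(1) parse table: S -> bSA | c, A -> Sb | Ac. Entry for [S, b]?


For [S, b]: 'b' ∈ FIRST(bSA)
Entry: S -> bSA


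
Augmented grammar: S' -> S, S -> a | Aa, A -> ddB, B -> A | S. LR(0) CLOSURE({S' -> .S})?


Start: S' -> .S
For each item with dot before a nonterminal B, add B -> .γ for every B-production
Closure: [S' -> .S, S -> .a, S -> .Aa, A -> .ddB]


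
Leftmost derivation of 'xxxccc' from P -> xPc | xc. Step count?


Derivation: P => xPc => xxPcc => xxxccc
Steps: 3


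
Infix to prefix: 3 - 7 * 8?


'*' binds tighter: tree is (- 3 (* 7 8))
Prefix: - 3 * 7 8


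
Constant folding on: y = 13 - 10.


13 - 10 = 3 at compile time
Optimized: y = 3


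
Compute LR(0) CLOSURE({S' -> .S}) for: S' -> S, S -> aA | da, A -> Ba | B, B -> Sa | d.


Start: S' -> .S
For each item with dot before a nonterminal B, add B -> .γ for every B-production
Closure: [S' -> .S, S -> .aA, S -> .da]


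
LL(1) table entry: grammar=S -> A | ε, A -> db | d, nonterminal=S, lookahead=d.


For [S, d]: 'd' ∈ FIRST(A)
Entry: S -> A


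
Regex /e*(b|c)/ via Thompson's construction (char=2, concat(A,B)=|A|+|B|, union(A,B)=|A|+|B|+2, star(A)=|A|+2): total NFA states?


Syntax tree has 3 char leaf(s), 1 union(s), 1 star(s)
chars contribute 3×2 = 6; each union adds +2; each star adds +2
Total: 6 + 2 + 2 = 10 states


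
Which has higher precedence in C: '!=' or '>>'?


'>>' is shift (level 8); '!=' is equality (level 6)
Higher level binds tighter
'>>' has higher precedence than '!='


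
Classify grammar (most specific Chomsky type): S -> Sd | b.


Left-linear: every RHS is a terminal or one nonterminal followed by a terminal
Classification: Type 3 (Regular)


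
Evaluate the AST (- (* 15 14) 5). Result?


Evaluate inner: (* 15 14) = 210
Evaluate root: (- 210 5) = 205
Result: 205


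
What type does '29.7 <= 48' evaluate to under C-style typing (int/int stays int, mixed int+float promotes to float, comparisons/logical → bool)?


Operand types: float <= int
Rule: comparison yields bool
Result type: bool
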